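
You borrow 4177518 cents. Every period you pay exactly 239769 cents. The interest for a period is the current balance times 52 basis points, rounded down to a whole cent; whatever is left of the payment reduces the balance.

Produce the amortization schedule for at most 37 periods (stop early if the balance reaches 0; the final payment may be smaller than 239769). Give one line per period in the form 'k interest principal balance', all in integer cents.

1 21723 218046 3959472
2 20589 219180 3740292
3 19449 220320 3519972
4 18303 221466 3298506
5 17152 222617 3075889
6 15994 223775 2852114
7 14830 224939 2627175
8 13661 226108 2401067
9 12485 227284 2173783
10 11303 228466 1945317
11 10115 229654 1715663
12 8921 230848 1484815
13 7721 232048 1252767
14 6514 233255 1019512
15 5301 234468 785044
16 4082 235687 549357
17 2856 236913 312444
18 1624 238145 74299
19 386 74299 0

1. interest=⌊4177518·52/10000⌋=21723; principal=239769-21723=218046; balance=4177518-218046=3959472
2. interest=⌊3959472·52/10000⌋=20589; principal=239769-20589=219180; balance=3959472-219180=3740292
3. interest=⌊3740292·52/10000⌋=19449; principal=239769-19449=220320; balance=3740292-220320=3519972
4. interest=⌊3519972·52/10000⌋=18303; principal=239769-18303=221466; balance=3519972-221466=3298506
5. interest=⌊3298506·52/10000⌋=17152; principal=239769-17152=222617; balance=3298506-222617=3075889
6. interest=⌊3075889·52/10000⌋=15994; principal=239769-15994=223775; balance=3075889-223775=2852114
7. interest=⌊2852114·52/10000⌋=14830; principal=239769-14830=224939; balance=2852114-224939=2627175
8. interest=⌊2627175·52/10000⌋=13661; principal=239769-13661=226108; balance=2627175-226108=2401067
9. interest=⌊2401067·52/10000⌋=12485; principal=239769-12485=227284; balance=2401067-227284=2173783
10. interest=⌊2173783·52/10000⌋=11303; principal=239769-11303=228466; balance=2173783-228466=1945317
11. interest=⌊1945317·52/10000⌋=10115; principal=239769-10115=229654; balance=1945317-229654=1715663
12. interest=⌊1715663·52/10000⌋=8921; principal=239769-8921=230848; balance=1715663-230848=1484815
13. interest=⌊1484815·52/10000⌋=7721; principal=239769-7721=232048; balance=1484815-232048=1252767
14. interest=⌊1252767·52/10000⌋=6514; principal=239769-6514=233255; balance=1252767-233255=1019512
15. interest=⌊1019512·52/10000⌋=5301; principal=239769-5301=234468; balance=1019512-234468=785044
16. interest=⌊785044·52/10000⌋=4082; principal=239769-4082=235687; balance=785044-235687=549357
17. interest=⌊549357·52/10000⌋=2856; principal=239769-2856=236913; balance=549357-236913=312444
18. interest=⌊312444·52/10000⌋=1624; principal=239769-1624=238145; balance=312444-238145=74299
19. interest=⌊74299·52/10000⌋=386; principal=min(239769-386,74299)=74299; balance=74299-74299=0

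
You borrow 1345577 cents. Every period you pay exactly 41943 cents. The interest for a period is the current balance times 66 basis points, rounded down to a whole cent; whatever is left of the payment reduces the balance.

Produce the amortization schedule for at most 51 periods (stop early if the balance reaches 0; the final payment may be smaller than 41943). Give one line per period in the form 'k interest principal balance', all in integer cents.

1. interest=⌊1345577·66/10000⌋=8880; principal=41943-8880=33063; balance=1345577-33063=1312514
2. interest=⌊1312514·66/10000⌋=8662; principal=41943-8662=33281; balance=1312514-33281=1279233
3. interest=⌊1279233·66/10000⌋=8442; principal=41943-8442=33501; balance=1279233-33501=1245732
4. interest=⌊1245732·66/10000⌋=8221; principal=41943-8221=33722; balance=1245732-33722=1212010
5. interest=⌊1212010·66/10000⌋=7999; principal=41943-7999=33944; balance=1212010-33944=1178066
6. interest=⌊1178066·66/10000⌋=7775; principal=41943-7775=34168; balance=1178066-34168=1143898
7. interest=⌊1143898·66/10000⌋=7549; principal=41943-7549=34394; balance=1143898-34394=1109504
8. interest=⌊1109504·66/10000⌋=7322; principal=41943-7322=34621; balance=1109504-34621=1074883
9. interest=⌊1074883·66/10000⌋=7094; principal=41943-7094=34849; balance=1074883-34849=1040034
10. interest=⌊1040034·66/10000⌋=6864; principal=41943-6864=35079; balance=1040034-35079=1004955
11. interest=⌊1004955·66/10000⌋=6632; principal=41943-6632=35311; balance=1004955-35311=969644
12. interest=⌊969644·66/10000⌋=6399; principal=41943-6399=35544; balance=969644-35544=934100
13. interest=⌊934100·66/10000⌋=6165; principal=41943-6165=35778; balance=934100-35778=898322
14. interest=⌊898322·66/10000⌋=5928; principal=41943-5928=36015; balance=898322-36015=862307
15. interest=⌊862307·66/10000⌋=5691; principal=41943-5691=36252; balance=862307-36252=826055
16. interest=⌊826055·66/10000⌋=5451; principal=41943-5451=36492; balance=826055-36492=789563
17. interest=⌊789563·66/10000⌋=5211; principal=41943-5211=36732; balance=789563-36732=752831
18. interest=⌊752831·66/10000⌋=4968; principal=41943-4968=36975; balance=752831-36975=715856
19. interest=⌊715856·66/10000⌋=4724; principal=41943-4724=37219; balance=715856-37219=678637
20. interest=⌊678637·66/10000⌋=4479; principal=41943-4479=37464; balance=678637-37464=641173
21. interest=⌊641173·66/10000⌋=4231; principal=41943-4231=37712; balance=641173-37712=603461
22. interest=⌊603461·66/10000⌋=3982; principal=41943-3982=37961; balance=603461-37961=565500
23. interest=⌊565500·66/10000⌋=3732; principal=41943-3732=38211; balance=565500-38211=527289
24. interest=⌊527289·66/10000⌋=3480; principal=41943-3480=38463; balance=527289-38463=488826
25. interest=⌊488826·66/10000⌋=3226; principal=41943-3226=38717; balance=488826-38717=450109
26. interest=⌊450109·66/10000⌋=2970; principal=41943-2970=38973; balance=450109-38973=411136
27. interest=⌊411136·66/10000⌋=2713; principal=41943-2713=39230; balance=411136-39230=371906
28. interest=⌊371906·66/10000⌋=2454; principal=41943-2454=39489; balance=371906-39489=332417
29. interest=⌊332417·66/10000⌋=2193; principal=41943-2193=39750; balance=332417-39750=292667
30. interest=⌊292667·66/10000⌋=1931; principal=41943-1931=40012; balance=292667-40012=252655
31. interest=⌊252655·66/10000⌋=1667; principal=41943-1667=40276; balance=252655-40276=212379
32. interest=⌊212379·66/10000⌋=1401; principal=41943-1401=40542; balance=212379-40542=171837
33. interest=⌊171837·66/10000⌋=1134; principal=41943-1134=40809; balance=171837-40809=131028
34. interest=⌊131028·66/10000⌋=864; principal=41943-864=41079; balance=131028-41079=89949
35. interest=⌊89949·66/10000⌋=593; principal=41943-593=41350; balance=89949-41350=48599
36. interest=⌊48599·66/10000⌋=320; principal=41943-320=41623; balance=48599-41623=6976
37. interest=⌊6976·66/10000⌋=46; principal=min(41943-46,6976)=6976; balance=6976-6976=0

1 8880 33063 1312514
2 8662 33281 1279233
3 8442 33501 1245732
4 8221 33722 1212010
5 7999 33944 1178066
6 7775 34168 1143898
7 7549 34394 1109504
8 7322 34621 1074883
9 7094 34849 1040034
10 6864 35079 1004955
11 6632 35311 969644
12 6399 35544 934100
13 6165 35778 898322
14 5928 36015 862307
15 5691 36252 826055
16 5451 36492 789563
17 5211 36732 752831
18 4968 36975 715856
19 4724 37219 678637
20 4479 37464 641173
21 4231 37712 603461
22 3982 37961 565500
23 3732 38211 527289
24 3480 38463 488826
25 3226 38717 450109
26 2970 38973 411136
27 2713 39230 371906
28 2454 39489 332417
29 2193 39750 292667
30 1931 40012 252655
31 1667 40276 212379
32 1401 40542 171837
33 1134 40809 131028
34 864 41079 89949
35 593 41350 48599
36 320 41623 6976
37 46 6976 0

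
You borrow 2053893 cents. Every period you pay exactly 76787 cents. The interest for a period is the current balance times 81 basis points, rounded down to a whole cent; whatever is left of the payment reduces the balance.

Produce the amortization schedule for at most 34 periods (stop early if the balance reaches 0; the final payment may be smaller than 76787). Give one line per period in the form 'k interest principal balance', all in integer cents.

1 16636 60151 1993742
2 16149 60638 1933104
3 15658 61129 1871975
4 15162 61625 1810350
5 14663 62124 1748226
6 14160 62627 1685599
7 13653 63134 1622465
8 13141 63646 1558819
9 12626 64161 1494658
10 12106 64681 1429977
11 11582 65205 1364772
12 11054 65733 1299039
13 10522 66265 1232774
14 9985 66802 1165972
15 9444 67343 1098629
16 8898 67889 1030740
17 8348 68439 962301
18 7794 68993 893308
19 7235 69552 823756
20 6672 70115 753641
21 6104 70683 682958
22 5531 71256 611702
23 4954 71833 539869
24 4372 72415 467454
25 3786 73001 394453
26 3195 73592 320861
27 2598 74189 246672
28 1998 74789 171883
29 1392 75395 96488
30 781 76006 20482
31 165 20482 0

1. interest=⌊2053893·81/10000⌋=16636; principal=76787-16636=60151; balance=2053893-60151=1993742
2. interest=⌊1993742·81/10000⌋=16149; principal=76787-16149=60638; balance=1993742-60638=1933104
3. interest=⌊1933104·81/10000⌋=15658; principal=76787-15658=61129; balance=1933104-61129=1871975
4. interest=⌊1871975·81/10000⌋=15162; principal=76787-15162=61625; balance=1871975-61625=1810350
5. interest=⌊1810350·81/10000⌋=14663; principal=76787-14663=62124; balance=1810350-62124=1748226
6. interest=⌊1748226·81/10000⌋=14160; principal=76787-14160=62627; balance=1748226-62627=1685599
7. interest=⌊1685599·81/10000⌋=13653; principal=76787-13653=63134; balance=1685599-63134=1622465
8. interest=⌊1622465·81/10000⌋=13141; principal=76787-13141=63646; balance=1622465-63646=1558819
9. interest=⌊1558819·81/10000⌋=12626; principal=76787-12626=64161; balance=1558819-64161=1494658
10. interest=⌊1494658·81/10000⌋=12106; principal=76787-12106=64681; balance=1494658-64681=1429977
11. interest=⌊1429977·81/10000⌋=11582; principal=76787-11582=65205; balance=1429977-65205=1364772
12. interest=⌊1364772·81/10000⌋=11054; principal=76787-11054=65733; balance=1364772-65733=1299039
13. interest=⌊1299039·81/10000⌋=10522; principal=76787-10522=66265; balance=1299039-66265=1232774
14. interest=⌊1232774·81/10000⌋=9985; principal=76787-9985=66802; balance=1232774-66802=1165972
15. interest=⌊1165972·81/10000⌋=9444; principal=76787-9444=67343; balance=1165972-67343=1098629
16. interest=⌊1098629·81/10000⌋=8898; principal=76787-8898=67889; balance=1098629-67889=1030740
17. interest=⌊1030740·81/10000⌋=8348; principal=76787-8348=68439; balance=1030740-68439=962301
18. interest=⌊962301·81/10000⌋=7794; principal=76787-7794=68993; balance=962301-68993=893308
19. interest=⌊893308·81/10000⌋=7235; principal=76787-7235=69552; balance=893308-69552=823756
20. interest=⌊823756·81/10000⌋=6672; principal=76787-6672=70115; balance=823756-70115=753641
21. interest=⌊753641·81/10000⌋=6104; principal=76787-6104=70683; balance=753641-70683=682958
22. interest=⌊682958·81/10000⌋=5531; principal=76787-5531=71256; balance=682958-71256=611702
23. interest=⌊611702·81/10000⌋=4954; principal=76787-4954=71833; balance=611702-71833=539869
24. interest=⌊539869·81/10000⌋=4372; principal=76787-4372=72415; balance=539869-72415=467454
25. interest=⌊467454·81/10000⌋=3786; principal=76787-3786=73001; balance=467454-73001=394453
26. interest=⌊394453·81/10000⌋=3195; principal=76787-3195=73592; balance=394453-73592=320861
27. interest=⌊320861·81/10000⌋=2598; principal=76787-2598=74189; balance=320861-74189=246672
28. interest=⌊246672·81/10000⌋=1998; principal=76787-1998=74789; balance=246672-74789=171883
29. interest=⌊171883·81/10000⌋=1392; principal=76787-1392=75395; balance=171883-75395=96488
30. interest=⌊96488·81/10000⌋=781; principal=76787-781=76006; balance=96488-76006=20482
31. interest=⌊20482·81/10000⌋=165; principal=min(76787-165,20482)=20482; balance=20482-20482=0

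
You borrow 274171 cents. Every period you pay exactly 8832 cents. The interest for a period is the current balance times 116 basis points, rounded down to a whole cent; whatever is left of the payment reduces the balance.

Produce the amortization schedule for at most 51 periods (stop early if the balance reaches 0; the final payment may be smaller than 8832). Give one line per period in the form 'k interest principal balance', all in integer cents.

1. interest=⌊274171·116/10000⌋=3180; principal=8832-3180=5652; balance=274171-5652=268519
2. interest=⌊268519·116/10000⌋=3114; principal=8832-3114=5718; balance=268519-5718=262801
3. interest=⌊262801·116/10000⌋=3048; principal=8832-3048=5784; balance=262801-5784=257017
4. interest=⌊257017·116/10000⌋=2981; principal=8832-2981=5851; balance=257017-5851=251166
5. interest=⌊251166·116/10000⌋=2913; principal=8832-2913=5919; balance=251166-5919=245247
6. interest=⌊245247·116/10000⌋=2844; principal=8832-2844=5988; balance=245247-5988=239259
7. interest=⌊239259·116/10000⌋=2775; principal=8832-2775=6057; balance=239259-6057=233202
8. interest=⌊233202·116/10000⌋=2705; principal=8832-2705=6127; balance=233202-6127=227075
9. interest=⌊227075·116/10000⌋=2634; principal=8832-2634=6198; balance=227075-6198=220877
10. interest=⌊220877·116/10000⌋=2562; principal=8832-2562=6270; balance=220877-6270=214607
11. interest=⌊214607·116/10000⌋=2489; principal=8832-2489=6343; balance=214607-6343=208264
12. interest=⌊208264·116/10000⌋=2415; principal=8832-2415=6417; balance=208264-6417=201847
13. interest=⌊201847·116/10000⌋=2341; principal=8832-2341=6491; balance=201847-6491=195356
14. interest=⌊195356·116/10000⌋=2266; principal=8832-2266=6566; balance=195356-6566=188790
15. interest=⌊188790·116/10000⌋=2189; principal=8832-2189=6643; balance=188790-6643=182147
16. interest=⌊182147·116/10000⌋=2112; principal=8832-2112=6720; balance=182147-6720=175427
17. interest=⌊175427·116/10000⌋=2034; principal=8832-2034=6798; balance=175427-6798=168629
18. interest=⌊168629·116/10000⌋=1956; principal=8832-1956=6876; balance=168629-6876=161753
19. interest=⌊161753·116/10000⌋=1876; principal=8832-1876=6956; balance=161753-6956=154797
20. interest=⌊154797·116/10000⌋=1795; principal=8832-1795=7037; balance=154797-7037=147760
21. interest=⌊147760·116/10000⌋=1714; principal=8832-1714=7118; balance=147760-7118=140642
22. interest=⌊140642·116/10000⌋=1631; principal=8832-1631=7201; balance=140642-7201=133441
23. interest=⌊133441·116/10000⌋=1547; principal=8832-1547=7285; balance=133441-7285=126156
24. interest=⌊126156·116/10000⌋=1463; principal=8832-1463=7369; balance=126156-7369=118787
25. interest=⌊118787·116/10000⌋=1377; principal=8832-1377=7455; balance=118787-7455=111332
26. interest=⌊111332·116/10000⌋=1291; principal=8832-1291=7541; balance=111332-7541=103791
27. interest=⌊103791·116/10000⌋=1203; principal=8832-1203=7629; balance=103791-7629=96162
28. interest=⌊96162·116/10000⌋=1115; principal=8832-1115=7717; balance=96162-7717=88445
29. interest=⌊88445·116/10000⌋=1025; principal=8832-1025=7807; balance=88445-7807=80638
30. interest=⌊80638·116/10000⌋=935; principal=8832-935=7897; balance=80638-7897=72741
31. interest=⌊72741·116/10000⌋=843; principal=8832-843=7989; balance=72741-7989=64752
32. interest=⌊64752·116/10000⌋=751; principal=8832-751=8081; balance=64752-8081=56671
33. interest=⌊56671·116/10000⌋=657; principal=8832-657=8175; balance=56671-8175=48496
34. interest=⌊48496·116/10000⌋=562; principal=8832-562=8270; balance=48496-8270=40226
35. interest=⌊40226·116/10000⌋=466; principal=8832-466=8366; balance=40226-8366=31860
36. interest=⌊31860·116/10000⌋=369; principal=8832-369=8463; balance=31860-8463=23397
37. interest=⌊23397·116/10000⌋=271; principal=8832-271=8561; balance=23397-8561=14836
38. interest=⌊14836·116/10000⌋=172; principal=8832-172=8660; balance=14836-8660=6176
39. interest=⌊6176·116/10000⌋=71; principal=min(8832-71,6176)=6176; balance=6176-6176=0

1 3180 5652 268519
2 3114 5718 262801
3 3048 5784 257017
4 2981 5851 251166
5 2913 5919 245247
6 2844 5988 239259
7 2775 6057 233202
8 2705 6127 227075
9 2634 6198 220877
10 2562 6270 214607
11 2489 6343 208264
12 2415 6417 201847
13 2341 6491 195356
14 2266 6566 188790
15 2189 6643 182147
16 2112 6720 175427
17 2034 6798 168629
18 1956 6876 161753
19 1876 6956 154797
20 1795 7037 147760
21 1714 7118 140642
22 1631 7201 133441
23 1547 7285 126156
24 1463 7369 118787
25 1377 7455 111332
26 1291 7541 103791
27 1203 7629 96162
28 1115 7717 88445
29 1025 7807 80638
30 935 7897 72741
31 843 7989 64752
32 751 8081 56671
33 657 8175 48496
34 562 8270 40226
35 466 8366 31860
36 369 8463 23397
37 271 8561 14836
38 172 8660 6176
39 71 6176 0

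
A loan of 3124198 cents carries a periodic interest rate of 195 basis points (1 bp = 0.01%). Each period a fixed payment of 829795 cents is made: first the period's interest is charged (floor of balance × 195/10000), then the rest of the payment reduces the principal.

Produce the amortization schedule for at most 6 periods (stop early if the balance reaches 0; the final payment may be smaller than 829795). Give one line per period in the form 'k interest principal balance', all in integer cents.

1 60921 768874 2355324
2 45928 783867 1571457
3 30643 799152 772305
4 15059 772305 0

1. interest=⌊3124198·195/10000⌋=60921; principal=829795-60921=768874; balance=3124198-768874=2355324
2. interest=⌊2355324·195/10000⌋=45928; principal=829795-45928=783867; balance=2355324-783867=1571457
3. interest=⌊1571457·195/10000⌋=30643; principal=829795-30643=799152; balance=1571457-799152=772305
4. interest=⌊772305·195/10000⌋=15059; principal=min(829795-15059,772305)=772305; balance=772305-772305=0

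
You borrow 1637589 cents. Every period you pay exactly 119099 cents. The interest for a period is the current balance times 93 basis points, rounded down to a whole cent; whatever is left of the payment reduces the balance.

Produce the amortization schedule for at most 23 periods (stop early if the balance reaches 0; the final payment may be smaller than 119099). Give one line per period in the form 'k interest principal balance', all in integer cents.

1. interest=⌊1637589·93/10000⌋=15229; principal=119099-15229=103870; balance=1637589-103870=1533719
2. interest=⌊1533719·93/10000⌋=14263; principal=119099-14263=104836; balance=1533719-104836=1428883
3. interest=⌊1428883·93/10000⌋=13288; principal=119099-13288=105811; balance=1428883-105811=1323072
4. interest=⌊1323072·93/10000⌋=12304; principal=119099-12304=106795; balance=1323072-106795=1216277
5. interest=⌊1216277·93/10000⌋=11311; principal=119099-11311=107788; balance=1216277-107788=1108489
6. interest=⌊1108489·93/10000⌋=10308; principal=119099-10308=108791; balance=1108489-108791=999698
7. interest=⌊999698·93/10000⌋=9297; principal=119099-9297=109802; balance=999698-109802=889896
8. interest=⌊889896·93/10000⌋=8276; principal=119099-8276=110823; balance=889896-110823=779073
9. interest=⌊779073·93/10000⌋=7245; principal=119099-7245=111854; balance=779073-111854=667219
10. interest=⌊667219·93/10000⌋=6205; principal=119099-6205=112894; balance=667219-112894=554325
11. interest=⌊554325·93/10000⌋=5155; principal=119099-5155=113944; balance=554325-113944=440381
12. interest=⌊440381·93/10000⌋=4095; principal=119099-4095=115004; balance=440381-115004=325377
13. interest=⌊325377·93/10000⌋=3026; principal=119099-3026=116073; balance=325377-116073=209304
14. interest=⌊209304·93/10000⌋=1946; principal=119099-1946=117153; balance=209304-117153=92151
15. interest=⌊92151·93/10000⌋=857; principal=min(119099-857,92151)=92151; balance=92151-92151=0

1 15229 103870 1533719
2 14263 104836 1428883
3 13288 105811 1323072
4 12304 106795 1216277
5 11311 107788 1108489
6 10308 108791 999698
7 9297 109802 889896
8 8276 110823 779073
9 7245 111854 667219
10 6205 112894 554325
11 5155 113944 440381
12 4095 115004 325377
13 3026 116073 209304
14 1946 117153 92151
15 857 92151 0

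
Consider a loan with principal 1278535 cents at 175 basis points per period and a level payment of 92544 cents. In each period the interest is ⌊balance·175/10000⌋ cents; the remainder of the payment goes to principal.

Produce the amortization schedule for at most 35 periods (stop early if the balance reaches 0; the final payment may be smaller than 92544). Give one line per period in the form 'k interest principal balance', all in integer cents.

1. interest=⌊1278535·175/10000⌋=22374; principal=92544-22374=70170; balance=1278535-70170=1208365
2. interest=⌊1208365·175/10000⌋=21146; principal=92544-21146=71398; balance=1208365-71398=1136967
3. interest=⌊1136967·175/10000⌋=19896; principal=92544-19896=72648; balance=1136967-72648=1064319
4. interest=⌊1064319·175/10000⌋=18625; principal=92544-18625=73919; balance=1064319-73919=990400
5. interest=⌊990400·175/10000⌋=17332; principal=92544-17332=75212; balance=990400-75212=915188
6. interest=⌊915188·175/10000⌋=16015; principal=92544-16015=76529; balance=915188-76529=838659
7. interest=⌊838659·175/10000⌋=14676; principal=92544-14676=77868; balance=838659-77868=760791
8. interest=⌊760791·175/10000⌋=13313; principal=92544-13313=79231; balance=760791-79231=681560
9. interest=⌊681560·175/10000⌋=11927; principal=92544-11927=80617; balance=681560-80617=600943
10. interest=⌊600943·175/10000⌋=10516; principal=92544-10516=82028; balance=600943-82028=518915
11. interest=⌊518915·175/10000⌋=9081; principal=92544-9081=83463; balance=518915-83463=435452
12. interest=⌊435452·175/10000⌋=7620; principal=92544-7620=84924; balance=435452-84924=350528
13. interest=⌊350528·175/10000⌋=6134; principal=92544-6134=86410; balance=350528-86410=264118
14. interest=⌊264118·175/10000⌋=4622; principal=92544-4622=87922; balance=264118-87922=176196
15. interest=⌊176196·175/10000⌋=3083; principal=92544-3083=89461; balance=176196-89461=86735
16. interest=⌊86735·175/10000⌋=1517; principal=min(92544-1517,86735)=86735; balance=86735-86735=0

1 22374 70170 1208365
2 21146 71398 1136967
3 19896 72648 1064319
4 18625 73919 990400
5 17332 75212 915188
6 16015 76529 838659
7 14676 77868 760791
8 13313 79231 681560
9 11927 80617 600943
10 10516 82028 518915
11 9081 83463 435452
12 7620 84924 350528
13 6134 86410 264118
14 4622 87922 176196
15 3083 89461 86735
16 1517 86735 0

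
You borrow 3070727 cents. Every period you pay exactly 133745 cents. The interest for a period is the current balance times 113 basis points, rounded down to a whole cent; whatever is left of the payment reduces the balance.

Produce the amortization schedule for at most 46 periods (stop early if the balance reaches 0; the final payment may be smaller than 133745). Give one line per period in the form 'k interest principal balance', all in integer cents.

1. interest=⌊3070727·113/10000⌋=34699; principal=133745-34699=99046; balance=3070727-99046=2971681
2. interest=⌊2971681·113/10000⌋=33579; principal=133745-33579=100166; balance=2971681-100166=2871515
3. interest=⌊2871515·113/10000⌋=32448; principal=133745-32448=101297; balance=2871515-101297=2770218
4. interest=⌊2770218·113/10000⌋=31303; principal=133745-31303=102442; balance=2770218-102442=2667776
5. interest=⌊2667776·113/10000⌋=30145; principal=133745-30145=103600; balance=2667776-103600=2564176
6. interest=⌊2564176·113/10000⌋=28975; principal=133745-28975=104770; balance=2564176-104770=2459406
7. interest=⌊2459406·113/10000⌋=27791; principal=133745-27791=105954; balance=2459406-105954=2353452
8. interest=⌊2353452·113/10000⌋=26594; principal=133745-26594=107151; balance=2353452-107151=2246301
9. interest=⌊2246301·113/10000⌋=25383; principal=133745-25383=108362; balance=2246301-108362=2137939
10. interest=⌊2137939·113/10000⌋=24158; principal=133745-24158=109587; balance=2137939-109587=2028352
11. interest=⌊2028352·113/10000⌋=22920; principal=133745-22920=110825; balance=2028352-110825=1917527
12. interest=⌊1917527·113/10000⌋=21668; principal=133745-21668=112077; balance=1917527-112077=1805450
13. interest=⌊1805450·113/10000⌋=20401; principal=133745-20401=113344; balance=1805450-113344=1692106
14. interest=⌊1692106·113/10000⌋=19120; principal=133745-19120=114625; balance=1692106-114625=1577481
15. interest=⌊1577481·113/10000⌋=17825; principal=133745-17825=115920; balance=1577481-115920=1461561
16. interest=⌊1461561·113/10000⌋=16515; principal=133745-16515=117230; balance=1461561-117230=1344331
17. interest=⌊1344331·113/10000⌋=15190; principal=133745-15190=118555; balance=1344331-118555=1225776
18. interest=⌊1225776·113/10000⌋=13851; principal=133745-13851=119894; balance=1225776-119894=1105882
19. interest=⌊1105882·113/10000⌋=12496; principal=133745-12496=121249; balance=1105882-121249=984633
20. interest=⌊984633·113/10000⌋=11126; principal=133745-11126=122619; balance=984633-122619=862014
21. interest=⌊862014·113/10000⌋=9740; principal=133745-9740=124005; balance=862014-124005=738009
22. interest=⌊738009·113/10000⌋=8339; principal=133745-8339=125406; balance=738009-125406=612603
23. interest=⌊612603·113/10000⌋=6922; principal=133745-6922=126823; balance=612603-126823=485780
24. interest=⌊485780·113/10000⌋=5489; principal=133745-5489=128256; balance=485780-128256=357524
25. interest=⌊357524·113/10000⌋=4040; principal=133745-4040=129705; balance=357524-129705=227819
26. interest=⌊227819·113/10000⌋=2574; principal=133745-2574=131171; balance=227819-131171=96648
27. interest=⌊96648·113/10000⌋=1092; principal=min(133745-1092,96648)=96648; balance=96648-96648=0

1 34699 99046 2971681
2 33579 100166 2871515
3 32448 101297 2770218
4 31303 102442 2667776
5 30145 103600 2564176
6 28975 104770 2459406
7 27791 105954 2353452
8 26594 107151 2246301
9 25383 108362 2137939
10 24158 109587 2028352
11 22920 110825 1917527
12 21668 112077 1805450
13 20401 113344 1692106
14 19120 114625 1577481
15 17825 115920 1461561
16 16515 117230 1344331
17 15190 118555 1225776
18 13851 119894 1105882
19 12496 121249 984633
20 11126 122619 862014
21 9740 124005 738009
22 8339 125406 612603
23 6922 126823 485780
24 5489 128256 357524
25 4040 129705 227819
26 2574 131171 96648
27 1092 96648 0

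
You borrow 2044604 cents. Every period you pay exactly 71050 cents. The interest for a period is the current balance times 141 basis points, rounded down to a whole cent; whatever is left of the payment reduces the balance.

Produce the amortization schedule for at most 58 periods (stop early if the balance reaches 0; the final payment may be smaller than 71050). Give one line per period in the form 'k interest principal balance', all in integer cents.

1 28828 42222 2002382
2 28233 42817 1959565
3 27629 43421 1916144
4 27017 44033 1872111
5 26396 44654 1827457
6 25767 45283 1782174
7 25128 45922 1736252
8 24481 46569 1689683
9 23824 47226 1642457
10 23158 47892 1594565
11 22483 48567 1545998
12 21798 49252 1496746
13 21104 49946 1446800
14 20399 50651 1396149
15 19685 51365 1344784
16 18961 52089 1292695
17 18226 52824 1239871
18 17482 53568 1186303
19 16726 54324 1131979
20 15960 55090 1076889
21 15184 55866 1021023
22 14396 56654 964369
23 13597 57453 906916
24 12787 58263 848653
25 11966 59084 789569
26 11132 59918 729651
27 10288 60762 668889
28 9431 61619 607270
29 8562 62488 544782
30 7681 63369 481413
31 6787 64263 417150
32 5881 65169 351981
33 4962 66088 285893
34 4031 67019 218874
35 3086 67964 150910
36 2127 68923 81987
37 1156 69894 12093
38 170 12093 0

1. interest=⌊2044604·141/10000⌋=28828; principal=71050-28828=42222; balance=2044604-42222=2002382
2. interest=⌊2002382·141/10000⌋=28233; principal=71050-28233=42817; balance=2002382-42817=1959565
3. interest=⌊1959565·141/10000⌋=27629; principal=71050-27629=43421; balance=1959565-43421=1916144
4. interest=⌊1916144·141/10000⌋=27017; principal=71050-27017=44033; balance=1916144-44033=1872111
5. interest=⌊1872111·141/10000⌋=26396; principal=71050-26396=44654; balance=1872111-44654=1827457
6. interest=⌊1827457·141/10000⌋=25767; principal=71050-25767=45283; balance=1827457-45283=1782174
7. interest=⌊1782174·141/10000⌋=25128; principal=71050-25128=45922; balance=1782174-45922=1736252
8. interest=⌊1736252·141/10000⌋=24481; principal=71050-24481=46569; balance=1736252-46569=1689683
9. interest=⌊1689683·141/10000⌋=23824; principal=71050-23824=47226; balance=1689683-47226=1642457
10. interest=⌊1642457·141/10000⌋=23158; principal=71050-23158=47892; balance=1642457-47892=1594565
11. interest=⌊1594565·141/10000⌋=22483; principal=71050-22483=48567; balance=1594565-48567=1545998
12. interest=⌊1545998·141/10000⌋=21798; principal=71050-21798=49252; balance=1545998-49252=1496746
13. interest=⌊1496746·141/10000⌋=21104; principal=71050-21104=49946; balance=1496746-49946=1446800
14. interest=⌊1446800·141/10000⌋=20399; principal=71050-20399=50651; balance=1446800-50651=1396149
15. interest=⌊1396149·141/10000⌋=19685; principal=71050-19685=51365; balance=1396149-51365=1344784
16. interest=⌊1344784·141/10000⌋=18961; principal=71050-18961=52089; balance=1344784-52089=1292695
17. interest=⌊1292695·141/10000⌋=18226; principal=71050-18226=52824; balance=1292695-52824=1239871
18. interest=⌊1239871·141/10000⌋=17482; principal=71050-17482=53568; balance=1239871-53568=1186303
19. interest=⌊1186303·141/10000⌋=16726; principal=71050-16726=54324; balance=1186303-54324=1131979
20. interest=⌊1131979·141/10000⌋=15960; principal=71050-15960=55090; balance=1131979-55090=1076889
21. interest=⌊1076889·141/10000⌋=15184; principal=71050-15184=55866; balance=1076889-55866=1021023
22. interest=⌊1021023·141/10000⌋=14396; principal=71050-14396=56654; balance=1021023-56654=964369
23. interest=⌊964369·141/10000⌋=13597; principal=71050-13597=57453; balance=964369-57453=906916
24. interest=⌊906916·141/10000⌋=12787; principal=71050-12787=58263; balance=906916-58263=848653
25. interest=⌊848653·141/10000⌋=11966; principal=71050-11966=59084; balance=848653-59084=789569
26. interest=⌊789569·141/10000⌋=11132; principal=71050-11132=59918; balance=789569-59918=729651
27. interest=⌊729651·141/10000⌋=10288; principal=71050-10288=60762; balance=729651-60762=668889
28. interest=⌊668889·141/10000⌋=9431; principal=71050-9431=61619; balance=668889-61619=607270
29. interest=⌊607270·141/10000⌋=8562; principal=71050-8562=62488; balance=607270-62488=544782
30. interest=⌊544782·141/10000⌋=7681; principal=71050-7681=63369; balance=544782-63369=481413
31. interest=⌊481413·141/10000⌋=6787; principal=71050-6787=64263; balance=481413-64263=417150
32. interest=⌊417150·141/10000⌋=5881; principal=71050-5881=65169; balance=417150-65169=351981
33. interest=⌊351981·141/10000⌋=4962; principal=71050-4962=66088; balance=351981-66088=285893
34. interest=⌊285893·141/10000⌋=4031; principal=71050-4031=67019; balance=285893-67019=218874
35. interest=⌊218874·141/10000⌋=3086; principal=71050-3086=67964; balance=218874-67964=150910
36. interest=⌊150910·141/10000⌋=2127; principal=71050-2127=68923; balance=150910-68923=81987
37. interest=⌊81987·141/10000⌋=1156; principal=71050-1156=69894; balance=81987-69894=12093
38. interest=⌊12093·141/10000⌋=170; principal=min(71050-170,12093)=12093; balance=12093-12093=0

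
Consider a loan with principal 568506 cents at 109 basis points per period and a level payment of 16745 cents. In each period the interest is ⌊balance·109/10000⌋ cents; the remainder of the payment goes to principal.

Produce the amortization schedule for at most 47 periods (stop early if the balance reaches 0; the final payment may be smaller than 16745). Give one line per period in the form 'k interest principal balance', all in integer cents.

1. interest=⌊568506·109/10000⌋=6196; principal=16745-6196=10549; balance=568506-10549=557957
2. interest=⌊557957·109/10000⌋=6081; principal=16745-6081=10664; balance=557957-10664=547293
3. interest=⌊547293·109/10000⌋=5965; principal=16745-5965=10780; balance=547293-10780=536513
4. interest=⌊536513·109/10000⌋=5847; principal=16745-5847=10898; balance=536513-10898=525615
5. interest=⌊525615·109/10000⌋=5729; principal=16745-5729=11016; balance=525615-11016=514599
6. interest=⌊514599·109/10000⌋=5609; principal=16745-5609=11136; balance=514599-11136=503463
7. interest=⌊503463·109/10000⌋=5487; principal=16745-5487=11258; balance=503463-11258=492205
8. interest=⌊492205·109/10000⌋=5365; principal=16745-5365=11380; balance=492205-11380=480825
9. interest=⌊480825·109/10000⌋=5240; principal=16745-5240=11505; balance=480825-11505=469320
10. interest=⌊469320·109/10000⌋=5115; principal=16745-5115=11630; balance=469320-11630=457690
11. interest=⌊457690·109/10000⌋=4988; principal=16745-4988=11757; balance=457690-11757=445933
12. interest=⌊445933·109/10000⌋=4860; principal=16745-4860=11885; balance=445933-11885=434048
13. interest=⌊434048·109/10000⌋=4731; principal=16745-4731=12014; balance=434048-12014=422034
14. interest=⌊422034·109/10000⌋=4600; principal=16745-4600=12145; balance=422034-12145=409889
15. interest=⌊409889·109/10000⌋=4467; principal=16745-4467=12278; balance=409889-12278=397611
16. interest=⌊397611·109/10000⌋=4333; principal=16745-4333=12412; balance=397611-12412=385199
17. interest=⌊385199·109/10000⌋=4198; principal=16745-4198=12547; balance=385199-12547=372652
18. interest=⌊372652·109/10000⌋=4061; principal=16745-4061=12684; balance=372652-12684=359968
19. interest=⌊359968·109/10000⌋=3923; principal=16745-3923=12822; balance=359968-12822=347146
20. interest=⌊347146·109/10000⌋=3783; principal=16745-3783=12962; balance=347146-12962=334184
21. interest=⌊334184·109/10000⌋=3642; principal=16745-3642=13103; balance=334184-13103=321081
22. interest=⌊321081·109/10000⌋=3499; principal=16745-3499=13246; balance=321081-13246=307835
23. interest=⌊307835·109/10000⌋=3355; principal=16745-3355=13390; balance=307835-13390=294445
24. interest=⌊294445·109/10000⌋=3209; principal=16745-3209=13536; balance=294445-13536=280909
25. interest=⌊280909·109/10000⌋=3061; principal=16745-3061=13684; balance=280909-13684=267225
26. interest=⌊267225·109/10000⌋=2912; principal=16745-2912=13833; balance=267225-13833=253392
27. interest=⌊253392·109/10000⌋=2761; principal=16745-2761=13984; balance=253392-13984=239408
28. interest=⌊239408·109/10000⌋=2609; principal=16745-2609=14136; balance=239408-14136=225272
29. interest=⌊225272·109/10000⌋=2455; principal=16745-2455=14290; balance=225272-14290=210982
30. interest=⌊210982·109/10000⌋=2299; principal=16745-2299=14446; balance=210982-14446=196536
31. interest=⌊196536·109/10000⌋=2142; principal=16745-2142=14603; balance=196536-14603=181933
32. interest=⌊181933·109/10000⌋=1983; principal=16745-1983=14762; balance=181933-14762=167171
33. interest=⌊167171·109/10000⌋=1822; principal=16745-1822=14923; balance=167171-14923=152248
34. interest=⌊152248·109/10000⌋=1659; principal=16745-1659=15086; balance=152248-15086=137162
35. interest=⌊137162·109/10000⌋=1495; principal=16745-1495=15250; balance=137162-15250=121912
36. interest=⌊121912·109/10000⌋=1328; principal=16745-1328=15417; balance=121912-15417=106495
37. interest=⌊106495·109/10000⌋=1160; principal=16745-1160=15585; balance=106495-15585=90910
38. interest=⌊90910·109/10000⌋=990; principal=16745-990=15755; balance=90910-15755=75155
39. interest=⌊75155·109/10000⌋=819; principal=16745-819=15926; balance=75155-15926=59229
40. interest=⌊59229·109/10000⌋=645; principal=16745-645=16100; balance=59229-16100=43129
41. interest=⌊43129·109/10000⌋=470; principal=16745-470=16275; balance=43129-16275=26854
42. interest=⌊26854·109/10000⌋=292; principal=16745-292=16453; balance=26854-16453=10401
43. interest=⌊10401·109/10000⌋=113; principal=min(16745-113,10401)=10401; balance=10401-10401=0

1 6196 10549 557957
2 6081 10664 547293
3 5965 10780 536513
4 5847 10898 525615
5 5729 11016 514599
6 5609 11136 503463
7 5487 11258 492205
8 5365 11380 480825
9 5240 11505 469320
10 5115 11630 457690
11 4988 11757 445933
12 4860 11885 434048
13 4731 12014 422034
14 4600 12145 409889
15 4467 12278 397611
16 4333 12412 385199
17 4198 12547 372652
18 4061 12684 359968
19 3923 12822 347146
20 3783 12962 334184
21 3642 13103 321081
22 3499 13246 307835
23 3355 13390 294445
24 3209 13536 280909
25 3061 13684 267225
26 2912 13833 253392
27 2761 13984 239408
28 2609 14136 225272
29 2455 14290 210982
30 2299 14446 196536
31 2142 14603 181933
32 1983 14762 167171
33 1822 14923 152248
34 1659 15086 137162
35 1495 15250 121912
36 1328 15417 106495
37 1160 15585 90910
38 990 15755 75155
39 819 15926 59229
40 645 16100 43129
41 470 16275 26854
42 292 16453 10401
43 113 10401 0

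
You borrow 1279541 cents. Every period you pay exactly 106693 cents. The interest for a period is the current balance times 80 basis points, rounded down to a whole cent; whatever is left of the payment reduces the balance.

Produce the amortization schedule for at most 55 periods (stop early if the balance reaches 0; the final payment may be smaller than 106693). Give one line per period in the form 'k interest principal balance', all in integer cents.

1 10236 96457 1183084
2 9464 97229 1085855
3 8686 98007 987848
4 7902 98791 889057
5 7112 99581 789476
6 6315 100378 689098
7 5512 101181 587917
8 4703 101990 485927
9 3887 102806 383121
10 3064 103629 279492
11 2235 104458 175034
12 1400 105293 69741
13 557 69741 0

1. interest=⌊1279541·80/10000⌋=10236; principal=106693-10236=96457; balance=1279541-96457=1183084
2. interest=⌊1183084·80/10000⌋=9464; principal=106693-9464=97229; balance=1183084-97229=1085855
3. interest=⌊1085855·80/10000⌋=8686; principal=106693-8686=98007; balance=1085855-98007=987848
4. interest=⌊987848·80/10000⌋=7902; principal=106693-7902=98791; balance=987848-98791=889057
5. interest=⌊889057·80/10000⌋=7112; principal=106693-7112=99581; balance=889057-99581=789476
6. interest=⌊789476·80/10000⌋=6315; principal=106693-6315=100378; balance=789476-100378=689098
7. interest=⌊689098·80/10000⌋=5512; principal=106693-5512=101181; balance=689098-101181=587917
8. interest=⌊587917·80/10000⌋=4703; principal=106693-4703=101990; balance=587917-101990=485927
9. interest=⌊485927·80/10000⌋=3887; principal=106693-3887=102806; balance=485927-102806=383121
10. interest=⌊383121·80/10000⌋=3064; principal=106693-3064=103629; balance=383121-103629=279492
11. interest=⌊279492·80/10000⌋=2235; principal=106693-2235=104458; balance=279492-104458=175034
12. interest=⌊175034·80/10000⌋=1400; principal=106693-1400=105293; balance=175034-105293=69741
13. interest=⌊69741·80/10000⌋=557; principal=min(106693-557,69741)=69741; balance=69741-69741=0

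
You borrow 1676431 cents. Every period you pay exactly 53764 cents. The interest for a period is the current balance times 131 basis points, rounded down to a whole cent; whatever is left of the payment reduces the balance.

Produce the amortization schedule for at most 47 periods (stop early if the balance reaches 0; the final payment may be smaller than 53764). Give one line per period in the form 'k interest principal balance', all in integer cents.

1 21961 31803 1644628
2 21544 32220 1612408
3 21122 32642 1579766
4 20694 33070 1546696
5 20261 33503 1513193
6 19822 33942 1479251
7 19378 34386 1444865
8 18927 34837 1410028
9 18471 35293 1374735
10 18009 35755 1338980
11 17540 36224 1302756
12 17066 36698 1266058
13 16585 37179 1228879
14 16098 37666 1191213
15 15604 38160 1153053
16 15104 38660 1114393
17 14598 39166 1075227
18 14085 39679 1035548
19 13565 40199 995349
20 13039 40725 954624
21 12505 41259 913365
22 11965 41799 871566
23 11417 42347 829219
24 10862 42902 786317
25 10300 43464 742853
26 9731 44033 698820
27 9154 44610 654210
28 8570 45194 609016
29 7978 45786 563230
30 7378 46386 516844
31 6770 46994 469850
32 6155 47609 422241
33 5531 48233 374008
34 4899 48865 325143
35 4259 49505 275638
36 3610 50154 225484
37 2953 50811 174673
38 2288 51476 123197
39 1613 52151 71046
40 930 52834 18212
41 238 18212 0

1. interest=⌊1676431·131/10000⌋=21961; principal=53764-21961=31803; balance=1676431-31803=1644628
2. interest=⌊1644628·131/10000⌋=21544; principal=53764-21544=32220; balance=1644628-32220=1612408
3. interest=⌊1612408·131/10000⌋=21122; principal=53764-21122=32642; balance=1612408-32642=1579766
4. interest=⌊1579766·131/10000⌋=20694; principal=53764-20694=33070; balance=1579766-33070=1546696
5. interest=⌊1546696·131/10000⌋=20261; principal=53764-20261=33503; balance=1546696-33503=1513193
6. interest=⌊1513193·131/10000⌋=19822; principal=53764-19822=33942; balance=1513193-33942=1479251
7. interest=⌊1479251·131/10000⌋=19378; principal=53764-19378=34386; balance=1479251-34386=1444865
8. interest=⌊1444865·131/10000⌋=18927; principal=53764-18927=34837; balance=1444865-34837=1410028
9. interest=⌊1410028·131/10000⌋=18471; principal=53764-18471=35293; balance=1410028-35293=1374735
10. interest=⌊1374735·131/10000⌋=18009; principal=53764-18009=35755; balance=1374735-35755=1338980
11. interest=⌊1338980·131/10000⌋=17540; principal=53764-17540=36224; balance=1338980-36224=1302756
12. interest=⌊1302756·131/10000⌋=17066; principal=53764-17066=36698; balance=1302756-36698=1266058
13. interest=⌊1266058·131/10000⌋=16585; principal=53764-16585=37179; balance=1266058-37179=1228879
14. interest=⌊1228879·131/10000⌋=16098; principal=53764-16098=37666; balance=1228879-37666=1191213
15. interest=⌊1191213·131/10000⌋=15604; principal=53764-15604=38160; balance=1191213-38160=1153053
16. interest=⌊1153053·131/10000⌋=15104; principal=53764-15104=38660; balance=1153053-38660=1114393
17. interest=⌊1114393·131/10000⌋=14598; principal=53764-14598=39166; balance=1114393-39166=1075227
18. interest=⌊1075227·131/10000⌋=14085; principal=53764-14085=39679; balance=1075227-39679=1035548
19. interest=⌊1035548·131/10000⌋=13565; principal=53764-13565=40199; balance=1035548-40199=995349
20. interest=⌊995349·131/10000⌋=13039; principal=53764-13039=40725; balance=995349-40725=954624
21. interest=⌊954624·131/10000⌋=12505; principal=53764-12505=41259; balance=954624-41259=913365
22. interest=⌊913365·131/10000⌋=11965; principal=53764-11965=41799; balance=913365-41799=871566
23. interest=⌊871566·131/10000⌋=11417; principal=53764-11417=42347; balance=871566-42347=829219
24. interest=⌊829219·131/10000⌋=10862; principal=53764-10862=42902; balance=829219-42902=786317
25. interest=⌊786317·131/10000⌋=10300; principal=53764-10300=43464; balance=786317-43464=742853
26. interest=⌊742853·131/10000⌋=9731; principal=53764-9731=44033; balance=742853-44033=698820
27. interest=⌊698820·131/10000⌋=9154; principal=53764-9154=44610; balance=698820-44610=654210
28. interest=⌊654210·131/10000⌋=8570; principal=53764-8570=45194; balance=654210-45194=609016
29. interest=⌊609016·131/10000⌋=7978; principal=53764-7978=45786; balance=609016-45786=563230
30. interest=⌊563230·131/10000⌋=7378; principal=53764-7378=46386; balance=563230-46386=516844
31. interest=⌊516844·131/10000⌋=6770; principal=53764-6770=46994; balance=516844-46994=469850
32. interest=⌊469850·131/10000⌋=6155; principal=53764-6155=47609; balance=469850-47609=422241
33. interest=⌊422241·131/10000⌋=5531; principal=53764-5531=48233; balance=422241-48233=374008
34. interest=⌊374008·131/10000⌋=4899; principal=53764-4899=48865; balance=374008-48865=325143
35. interest=⌊325143·131/10000⌋=4259; principal=53764-4259=49505; balance=325143-49505=275638
36. interest=⌊275638·131/10000⌋=3610; principal=53764-3610=50154; balance=275638-50154=225484
37. interest=⌊225484·131/10000⌋=2953; principal=53764-2953=50811; balance=225484-50811=174673
38. interest=⌊174673·131/10000⌋=2288; principal=53764-2288=51476; balance=174673-51476=123197
39. interest=⌊123197·131/10000⌋=1613; principal=53764-1613=52151; balance=123197-52151=71046
40. interest=⌊71046·131/10000⌋=930; principal=53764-930=52834; balance=71046-52834=18212
41. interest=⌊18212·131/10000⌋=238; principal=min(53764-238,18212)=18212; balance=18212-18212=0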